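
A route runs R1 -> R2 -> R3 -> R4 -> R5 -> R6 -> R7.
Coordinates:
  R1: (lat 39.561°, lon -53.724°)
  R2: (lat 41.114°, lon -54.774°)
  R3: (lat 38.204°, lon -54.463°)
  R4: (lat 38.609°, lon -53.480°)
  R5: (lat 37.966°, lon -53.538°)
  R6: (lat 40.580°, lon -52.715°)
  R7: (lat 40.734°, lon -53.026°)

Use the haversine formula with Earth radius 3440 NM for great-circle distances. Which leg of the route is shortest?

R6–R7

Leg distances:
R1→R2: 104.9 NM
R2→R3: 175.3 NM
R3→R4: 52.3 NM
R4→R5: 38.7 NM
R5→R6: 161.5 NM
R6→R7: 16.9 NM
The shortest leg is R6–R7 at 16.9 NM.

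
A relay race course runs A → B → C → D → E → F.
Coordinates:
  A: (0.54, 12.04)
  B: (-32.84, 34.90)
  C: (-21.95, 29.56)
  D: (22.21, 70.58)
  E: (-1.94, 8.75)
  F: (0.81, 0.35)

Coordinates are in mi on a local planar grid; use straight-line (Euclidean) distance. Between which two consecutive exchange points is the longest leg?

D–E

Leg distances:
A→B: 40.5 mi
B→C: 12.1 mi
C→D: 60.3 mi
D→E: 66.4 mi
E→F: 8.8 mi
The longest leg is D–E at 66.4 mi.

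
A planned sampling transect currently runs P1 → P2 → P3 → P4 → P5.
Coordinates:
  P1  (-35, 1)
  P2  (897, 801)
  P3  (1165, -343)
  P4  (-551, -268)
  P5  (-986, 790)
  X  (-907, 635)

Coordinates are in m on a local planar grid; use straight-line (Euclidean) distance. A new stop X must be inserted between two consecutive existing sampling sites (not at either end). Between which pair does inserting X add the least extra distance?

Added distance for inserting X between each consecutive pair:
P1–P2: 1661.5 m
P2–P3: 2927.9 m
P3–P4: 1544.2 m
P4–P5: 0.7 m
Smallest added distance is 0.7 m, inserting between P4 and P5.

between P4 and P5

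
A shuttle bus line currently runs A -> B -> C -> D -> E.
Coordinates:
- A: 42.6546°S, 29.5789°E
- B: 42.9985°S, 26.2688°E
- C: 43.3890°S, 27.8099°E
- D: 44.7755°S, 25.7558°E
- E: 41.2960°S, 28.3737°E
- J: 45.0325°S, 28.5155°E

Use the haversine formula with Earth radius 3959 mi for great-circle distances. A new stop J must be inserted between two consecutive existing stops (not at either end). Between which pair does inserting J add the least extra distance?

Added distance for inserting J between each consecutive pair:
A–B: 182.7 mi
B–C: 216.1 mi
C–D: 115.1 mi
D–E: 120.2 mi
Smallest added distance is 115.1 mi, inserting between C and D.

between C and D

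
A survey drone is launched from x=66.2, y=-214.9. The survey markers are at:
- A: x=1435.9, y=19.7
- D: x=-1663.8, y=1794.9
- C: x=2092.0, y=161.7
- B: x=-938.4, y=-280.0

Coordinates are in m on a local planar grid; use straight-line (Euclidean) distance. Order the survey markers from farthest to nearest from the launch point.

D, C, A, B

Computing each straight-line distance from x=66.2, y=-214.9:
D x=-1663.8, y=1794.9: 2651.8 m
C x=2092.0, y=161.7: 2060.5 m
A x=1435.9, y=19.7: 1389.6 m
B x=-938.4, y=-280.0: 1006.7 m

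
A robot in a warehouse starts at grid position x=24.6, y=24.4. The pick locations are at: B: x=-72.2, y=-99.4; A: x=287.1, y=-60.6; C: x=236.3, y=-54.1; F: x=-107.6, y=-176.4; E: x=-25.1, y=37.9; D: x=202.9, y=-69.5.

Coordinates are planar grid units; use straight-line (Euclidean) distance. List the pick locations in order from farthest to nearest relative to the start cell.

Distance from the start cell at x=24.6, y=24.4 to each:
A x=287.1, y=-60.6: 275.9
F x=-107.6, y=-176.4: 240.4
C x=236.3, y=-54.1: 225.8
D x=202.9, y=-69.5: 201.5
B x=-72.2, y=-99.4: 157.2
E x=-25.1, y=37.9: 51.5

A, F, C, D, B, E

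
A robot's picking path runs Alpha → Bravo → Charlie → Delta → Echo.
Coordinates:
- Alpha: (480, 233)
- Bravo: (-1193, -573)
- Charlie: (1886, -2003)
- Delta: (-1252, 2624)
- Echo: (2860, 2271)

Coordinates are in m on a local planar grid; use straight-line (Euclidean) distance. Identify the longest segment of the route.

Leg distances:
Alpha→Bravo: 1857.0 m
Bravo→Charlie: 3394.9 m
Charlie→Delta: 5590.7 m
Delta→Echo: 4127.1 m
The longest leg is Charlie–Delta at 5590.7 m.

Charlie–Delta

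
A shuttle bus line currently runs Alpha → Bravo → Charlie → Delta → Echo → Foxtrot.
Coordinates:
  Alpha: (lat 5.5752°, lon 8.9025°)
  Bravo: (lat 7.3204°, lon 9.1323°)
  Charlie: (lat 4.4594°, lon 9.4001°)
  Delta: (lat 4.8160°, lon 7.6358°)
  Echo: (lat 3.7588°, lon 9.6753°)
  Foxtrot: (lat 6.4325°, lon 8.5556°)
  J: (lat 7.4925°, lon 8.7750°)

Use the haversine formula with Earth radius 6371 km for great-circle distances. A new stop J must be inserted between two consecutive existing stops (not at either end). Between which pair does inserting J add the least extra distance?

between Alpha and Bravo

Added distance for inserting J between each consecutive pair:
Alpha–Bravo: 61.7 km
Bravo–Charlie: 68.6 km
Charlie–Delta: 467.9 km
Delta–Echo: 495.2 km
Echo–Foxtrot: 225.2 km
Smallest added distance is 61.7 km, inserting between Alpha and Bravo.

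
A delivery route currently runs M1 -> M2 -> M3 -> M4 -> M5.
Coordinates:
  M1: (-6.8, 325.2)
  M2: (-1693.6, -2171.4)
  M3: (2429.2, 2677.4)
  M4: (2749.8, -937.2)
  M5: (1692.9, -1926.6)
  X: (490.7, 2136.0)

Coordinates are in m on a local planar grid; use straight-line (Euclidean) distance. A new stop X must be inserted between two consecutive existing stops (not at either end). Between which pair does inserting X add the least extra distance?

between M2 and M3

Added distance for inserting X between each consecutive pair:
M1–M2: 3694.5 m
M2–M3: 477.6 m
M3–M4: 2198.1 m
M4–M5: 6603.2 m
Smallest added distance is 477.6 m, inserting between M2 and M3.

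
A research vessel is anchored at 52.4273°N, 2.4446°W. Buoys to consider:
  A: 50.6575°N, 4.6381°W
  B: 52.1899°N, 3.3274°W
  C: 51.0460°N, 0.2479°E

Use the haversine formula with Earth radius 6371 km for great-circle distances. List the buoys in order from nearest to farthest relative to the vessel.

B, C, A

Computing each great-circle distance from 52.4273°N, 2.4446°W:
B 52.1899°N, 3.3274°W: 65.6 km
C 51.0460°N, 0.2479°E: 240.7 km
A 50.6575°N, 4.6381°W: 248.4 km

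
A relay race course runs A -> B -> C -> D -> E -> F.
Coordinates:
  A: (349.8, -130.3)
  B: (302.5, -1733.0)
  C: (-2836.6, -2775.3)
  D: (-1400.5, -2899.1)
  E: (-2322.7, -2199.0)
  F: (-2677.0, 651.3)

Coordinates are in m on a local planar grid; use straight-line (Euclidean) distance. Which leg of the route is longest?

B–C

Leg distances:
A→B: 1603.4 m
B→C: 3307.6 m
C→D: 1441.4 m
D→E: 1157.8 m
E→F: 2872.2 m
The longest leg is B–C at 3307.6 m.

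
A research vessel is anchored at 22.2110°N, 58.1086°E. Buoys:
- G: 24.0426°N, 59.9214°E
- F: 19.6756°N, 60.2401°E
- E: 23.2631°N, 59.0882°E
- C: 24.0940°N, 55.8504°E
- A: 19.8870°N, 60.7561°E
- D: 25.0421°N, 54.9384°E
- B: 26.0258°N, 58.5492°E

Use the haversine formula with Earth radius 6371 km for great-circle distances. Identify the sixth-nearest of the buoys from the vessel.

Distances from the vessel (22.2110°N, 58.1086°E):
E: 154.2 km
G: 275.4 km
C: 311.7 km
F: 358.4 km
A: 377.2 km
B: 426.5 km
D: 451.0 km
The sixth-nearest is B at 426.5 km.

B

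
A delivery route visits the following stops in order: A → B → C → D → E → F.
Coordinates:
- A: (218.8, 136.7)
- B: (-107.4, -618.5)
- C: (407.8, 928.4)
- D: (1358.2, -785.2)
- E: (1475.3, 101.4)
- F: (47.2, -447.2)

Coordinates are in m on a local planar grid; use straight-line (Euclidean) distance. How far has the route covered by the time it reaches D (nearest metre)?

Leg distances:
A→B: 822.6 m  (cumulative 822.6 m)
B→C: 1630.4 m  (cumulative 2453.1 m)
C→D: 1959.5 m  (cumulative 4412.6 m)
Cumulative distance at D ≈ 4413 m.

4413 m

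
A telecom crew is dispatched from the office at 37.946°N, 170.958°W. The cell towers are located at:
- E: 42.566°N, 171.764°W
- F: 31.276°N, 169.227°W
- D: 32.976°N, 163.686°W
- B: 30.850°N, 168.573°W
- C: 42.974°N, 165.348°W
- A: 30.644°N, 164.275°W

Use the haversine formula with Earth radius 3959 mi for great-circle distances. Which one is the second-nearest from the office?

C

Distance to each, sorted:
E: 322.0 mi
C: 455.5 mi
F: 471.2 mi
B: 508.8 mi
D: 533.9 mi
A: 632.1 mi
The second-nearest is C at 455.5 mi.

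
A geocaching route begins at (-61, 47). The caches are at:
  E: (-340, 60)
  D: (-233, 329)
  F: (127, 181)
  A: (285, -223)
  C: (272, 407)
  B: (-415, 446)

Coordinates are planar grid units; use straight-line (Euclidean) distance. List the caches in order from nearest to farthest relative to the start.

Distances from the start:
F (127, 181): 230.9
E (-340, 60): 279.3
D (-233, 329): 330.3
A (285, -223): 438.9
C (272, 407): 490.4
B (-415, 446): 533.4

F, E, D, A, C, B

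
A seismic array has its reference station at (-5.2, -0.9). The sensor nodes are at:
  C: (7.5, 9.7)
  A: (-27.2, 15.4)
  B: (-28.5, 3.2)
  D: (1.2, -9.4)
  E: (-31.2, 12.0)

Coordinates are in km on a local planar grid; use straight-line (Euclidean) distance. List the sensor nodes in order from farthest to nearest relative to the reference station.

E, A, B, C, D

Distances from the reference station:
E (-31.2, 12.0): 29.0 km
A (-27.2, 15.4): 27.4 km
B (-28.5, 3.2): 23.7 km
C (7.5, 9.7): 16.5 km
D (1.2, -9.4): 10.6 km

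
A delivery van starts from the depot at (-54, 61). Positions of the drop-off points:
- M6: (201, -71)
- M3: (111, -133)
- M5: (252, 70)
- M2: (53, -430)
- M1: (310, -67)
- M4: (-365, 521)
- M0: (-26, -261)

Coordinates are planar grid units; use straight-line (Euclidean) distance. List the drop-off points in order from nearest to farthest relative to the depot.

Distance from the depot at (-54, 61) to each:
M3 (111, -133): 254.7
M6 (201, -71): 287.1
M5 (252, 70): 306.1
M0 (-26, -261): 323.2
M1 (310, -67): 385.8
M2 (53, -430): 502.5
M4 (-365, 521): 555.3

M3, M6, M5, M0, M1, M2, M4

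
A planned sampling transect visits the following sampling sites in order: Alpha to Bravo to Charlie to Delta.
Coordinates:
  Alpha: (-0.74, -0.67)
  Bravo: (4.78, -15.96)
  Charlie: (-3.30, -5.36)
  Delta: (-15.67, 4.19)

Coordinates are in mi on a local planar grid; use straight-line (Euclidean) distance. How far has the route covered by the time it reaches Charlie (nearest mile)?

30 mi

Leg distances:
Alpha→Bravo: 16.3 mi  (cumulative 16.3 mi)
Bravo→Charlie: 13.3 mi  (cumulative 29.6 mi)
Cumulative distance at Charlie ≈ 30 mi.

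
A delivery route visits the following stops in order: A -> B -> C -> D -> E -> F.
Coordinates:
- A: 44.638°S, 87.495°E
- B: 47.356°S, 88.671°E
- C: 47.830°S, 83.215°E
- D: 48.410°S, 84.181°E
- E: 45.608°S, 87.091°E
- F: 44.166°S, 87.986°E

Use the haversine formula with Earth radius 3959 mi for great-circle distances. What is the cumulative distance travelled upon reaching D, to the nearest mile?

Leg distances:
A→B: 196.1 mi  (cumulative 196.1 mi)
B→C: 256.3 mi  (cumulative 452.4 mi)
C→D: 59.9 mi  (cumulative 512.3 mi)
Cumulative distance at D ≈ 512 mi.

512 mi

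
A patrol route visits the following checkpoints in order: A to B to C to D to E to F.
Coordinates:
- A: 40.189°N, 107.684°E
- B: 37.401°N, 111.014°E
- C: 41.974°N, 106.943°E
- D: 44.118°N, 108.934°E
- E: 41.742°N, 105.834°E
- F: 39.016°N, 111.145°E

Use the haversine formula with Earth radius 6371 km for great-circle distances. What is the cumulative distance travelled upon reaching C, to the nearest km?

Leg distances:
A→B: 423.5 km  (cumulative 423.5 km)
B→C: 616.2 km  (cumulative 1039.7 km)
Cumulative distance at C ≈ 1040 km.

1040 km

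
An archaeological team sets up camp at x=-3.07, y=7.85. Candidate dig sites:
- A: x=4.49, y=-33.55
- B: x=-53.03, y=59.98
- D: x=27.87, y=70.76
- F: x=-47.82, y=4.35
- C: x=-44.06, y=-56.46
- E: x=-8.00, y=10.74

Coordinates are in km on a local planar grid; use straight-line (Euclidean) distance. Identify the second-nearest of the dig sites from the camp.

A

Distances from the camp (x=-3.07, y=7.85):
E: 5.7 km
A: 42.1 km
F: 44.9 km
D: 70.1 km
B: 72.2 km
C: 76.3 km
The second-nearest is A at 42.1 km.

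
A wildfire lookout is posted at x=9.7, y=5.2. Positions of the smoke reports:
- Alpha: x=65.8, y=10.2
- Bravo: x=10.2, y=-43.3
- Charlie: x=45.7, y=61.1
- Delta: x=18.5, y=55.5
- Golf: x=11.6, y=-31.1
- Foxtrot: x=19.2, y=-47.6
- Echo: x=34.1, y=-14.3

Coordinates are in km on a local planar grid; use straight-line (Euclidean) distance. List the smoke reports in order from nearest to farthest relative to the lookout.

Computing each straight-line distance from x=9.7, y=5.2:
Echo x=34.1, y=-14.3: 31.2 km
Golf x=11.6, y=-31.1: 36.3 km
Bravo x=10.2, y=-43.3: 48.5 km
Delta x=18.5, y=55.5: 51.1 km
Foxtrot x=19.2, y=-47.6: 53.6 km
Alpha x=65.8, y=10.2: 56.3 km
Charlie x=45.7, y=61.1: 66.5 km

Echo, Golf, Bravo, Delta, Foxtrot, Alpha, Charlie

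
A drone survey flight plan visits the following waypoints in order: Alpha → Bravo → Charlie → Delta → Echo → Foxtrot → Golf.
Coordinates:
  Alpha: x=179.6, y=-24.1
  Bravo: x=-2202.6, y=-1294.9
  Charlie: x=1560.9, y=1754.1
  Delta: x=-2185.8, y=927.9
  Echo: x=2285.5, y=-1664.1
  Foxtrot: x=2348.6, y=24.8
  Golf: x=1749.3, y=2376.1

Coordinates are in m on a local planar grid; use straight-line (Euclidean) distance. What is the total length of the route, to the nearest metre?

20665 m

Leg distances:
Alpha→Bravo: 2700.0 m  (cumulative 2700.0 m)
Bravo→Charlie: 4843.6 m  (cumulative 7543.6 m)
Charlie→Delta: 3836.7 m  (cumulative 11380.3 m)
Delta→Echo: 5168.3 m  (cumulative 16548.5 m)
Echo→Foxtrot: 1690.1 m  (cumulative 18238.6 m)
Foxtrot→Golf: 2426.5 m  (cumulative 20665.1 m)
Total route length ≈ 20665 m.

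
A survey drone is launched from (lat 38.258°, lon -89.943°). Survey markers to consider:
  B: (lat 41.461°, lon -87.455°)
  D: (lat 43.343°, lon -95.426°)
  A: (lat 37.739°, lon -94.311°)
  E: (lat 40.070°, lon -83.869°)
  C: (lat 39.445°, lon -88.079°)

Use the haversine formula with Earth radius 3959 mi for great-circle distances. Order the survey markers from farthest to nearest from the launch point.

Computing each great-circle distance from (lat 38.258°, lon -89.943°):
D (lat 43.343°, lon -95.426°): 453.3 mi
E (lat 40.070°, lon -83.869°): 348.6 mi
B (lat 41.461°, lon -87.455°): 257.6 mi
A (lat 37.739°, lon -94.311°): 240.5 mi
C (lat 39.445°, lon -88.079°): 129.6 mi

D, E, B, A, C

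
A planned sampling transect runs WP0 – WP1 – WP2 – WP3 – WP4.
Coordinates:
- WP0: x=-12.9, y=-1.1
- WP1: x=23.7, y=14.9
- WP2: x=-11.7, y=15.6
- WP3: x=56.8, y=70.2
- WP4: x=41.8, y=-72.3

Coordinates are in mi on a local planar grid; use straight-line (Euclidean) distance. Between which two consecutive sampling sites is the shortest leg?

WP1–WP2

Leg distances:
WP0→WP1: 39.9 mi
WP1→WP2: 35.4 mi
WP2→WP3: 87.6 mi
WP3→WP4: 143.3 mi
The shortest leg is WP1–WP2 at 35.4 mi.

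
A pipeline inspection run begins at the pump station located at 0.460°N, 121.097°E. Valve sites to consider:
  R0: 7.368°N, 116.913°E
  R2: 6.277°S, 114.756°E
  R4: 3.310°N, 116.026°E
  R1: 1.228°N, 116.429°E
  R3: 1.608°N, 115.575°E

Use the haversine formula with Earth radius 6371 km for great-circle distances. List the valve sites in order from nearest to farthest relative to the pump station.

Distances from the pump station:
R1 1.228°N, 116.429°E: 526.0 km
R3 1.608°N, 115.575°E: 627.0 km
R4 3.310°N, 116.026°E: 646.5 km
R0 7.368°N, 116.913°E: 897.3 km
R2 6.277°S, 114.756°E: 1027.8 km

R1, R3, R4, R0, R2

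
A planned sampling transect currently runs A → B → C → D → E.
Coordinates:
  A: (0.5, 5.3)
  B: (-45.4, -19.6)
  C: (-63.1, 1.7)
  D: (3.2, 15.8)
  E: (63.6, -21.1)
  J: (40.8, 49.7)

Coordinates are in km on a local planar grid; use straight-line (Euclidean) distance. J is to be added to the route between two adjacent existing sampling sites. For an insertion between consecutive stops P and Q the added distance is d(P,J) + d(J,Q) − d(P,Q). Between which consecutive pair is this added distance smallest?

between D and E

Added distance for inserting J between each consecutive pair:
A–B: 118.3 km
B–C: 197.4 km
C–D: 97.3 km
D–E: 54.2 km
Smallest added distance is 54.2 km, inserting between D and E.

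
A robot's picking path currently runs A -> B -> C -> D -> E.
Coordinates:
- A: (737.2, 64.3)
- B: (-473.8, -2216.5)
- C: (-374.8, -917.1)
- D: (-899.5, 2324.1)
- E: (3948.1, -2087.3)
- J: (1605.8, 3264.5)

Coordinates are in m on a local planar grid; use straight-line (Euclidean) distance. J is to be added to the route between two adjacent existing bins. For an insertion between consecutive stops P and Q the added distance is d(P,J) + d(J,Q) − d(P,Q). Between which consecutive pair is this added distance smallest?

between D and E

Added distance for inserting J between each consecutive pair:
A–B: 6595.9 m
B–C: 9186.0 m
C–D: 4019.5 m
D–E: 1963.5 m
Smallest added distance is 1963.5 m, inserting between D and E.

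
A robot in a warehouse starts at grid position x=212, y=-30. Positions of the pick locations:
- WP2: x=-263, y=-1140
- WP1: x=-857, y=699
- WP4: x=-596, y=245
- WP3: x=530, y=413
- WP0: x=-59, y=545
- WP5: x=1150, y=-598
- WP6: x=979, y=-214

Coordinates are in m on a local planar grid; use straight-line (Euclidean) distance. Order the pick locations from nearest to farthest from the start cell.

WP3, WP0, WP6, WP4, WP5, WP2, WP1

Distances from the start cell:
WP3 x=530, y=413: 545.3 m
WP0 x=-59, y=545: 635.7 m
WP6 x=979, y=-214: 788.8 m
WP4 x=-596, y=245: 853.5 m
WP5 x=1150, y=-598: 1096.6 m
WP2 x=-263, y=-1140: 1207.4 m
WP1 x=-857, y=699: 1293.9 m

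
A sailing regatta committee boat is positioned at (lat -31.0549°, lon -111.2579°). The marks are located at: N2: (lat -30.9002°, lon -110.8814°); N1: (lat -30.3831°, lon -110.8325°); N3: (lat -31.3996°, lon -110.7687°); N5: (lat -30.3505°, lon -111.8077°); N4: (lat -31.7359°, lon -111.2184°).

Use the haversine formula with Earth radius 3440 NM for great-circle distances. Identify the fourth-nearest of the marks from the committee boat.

Distance to each, sorted:
N2: 21.5 NM
N3: 32.5 NM
N4: 40.9 NM
N1: 45.9 NM
N5: 50.9 NM
The fourth-nearest is N1 at 45.9 NM.

N1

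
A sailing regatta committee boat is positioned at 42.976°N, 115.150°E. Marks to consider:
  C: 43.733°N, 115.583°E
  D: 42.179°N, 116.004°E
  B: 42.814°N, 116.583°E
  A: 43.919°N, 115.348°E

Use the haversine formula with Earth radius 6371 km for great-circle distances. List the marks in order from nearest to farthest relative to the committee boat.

C, A, D, B

Distance from the committee boat at 42.976°N, 115.150°E to each:
C 43.733°N, 115.583°E: 91.2 km
A 43.919°N, 115.348°E: 106.1 km
D 42.179°N, 116.004°E: 112.9 km
B 42.814°N, 116.583°E: 118.1 km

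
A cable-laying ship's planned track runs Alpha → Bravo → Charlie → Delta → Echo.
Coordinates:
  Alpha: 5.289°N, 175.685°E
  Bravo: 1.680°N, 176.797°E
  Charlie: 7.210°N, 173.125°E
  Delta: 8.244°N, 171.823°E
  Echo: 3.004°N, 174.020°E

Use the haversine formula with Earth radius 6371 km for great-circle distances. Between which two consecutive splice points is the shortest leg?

Charlie–Delta

Leg distances:
Alpha→Bravo: 419.8 km
Bravo→Charlie: 737.4 km
Charlie→Delta: 183.8 km
Delta→Echo: 631.3 km
The shortest leg is Charlie–Delta at 183.8 km.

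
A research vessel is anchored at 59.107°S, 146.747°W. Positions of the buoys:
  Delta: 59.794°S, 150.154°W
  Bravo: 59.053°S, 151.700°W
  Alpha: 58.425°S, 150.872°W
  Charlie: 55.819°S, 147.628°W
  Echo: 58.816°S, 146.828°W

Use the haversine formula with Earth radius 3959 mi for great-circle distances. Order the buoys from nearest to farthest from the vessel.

Echo, Delta, Alpha, Bravo, Charlie

Distances from the vessel:
Echo 58.816°S, 146.828°W: 20.3 mi
Delta 59.794°S, 150.154°W: 128.7 mi
Alpha 58.425°S, 150.872°W: 155.1 mi
Bravo 59.053°S, 151.700°W: 175.9 mi
Charlie 55.819°S, 147.628°W: 229.5 mi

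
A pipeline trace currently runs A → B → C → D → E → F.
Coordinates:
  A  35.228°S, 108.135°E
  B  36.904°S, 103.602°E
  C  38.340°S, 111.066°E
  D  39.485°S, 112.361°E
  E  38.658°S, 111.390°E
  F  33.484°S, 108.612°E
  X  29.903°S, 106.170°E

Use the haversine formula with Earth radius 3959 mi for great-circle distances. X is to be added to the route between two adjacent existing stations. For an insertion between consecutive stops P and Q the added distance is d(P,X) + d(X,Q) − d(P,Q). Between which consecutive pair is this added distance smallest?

between E and F

Added distance for inserting X between each consecutive pair:
A–B: 612.8 mi
B–C: 732.1 mi
C–D: 1290.3 mi
D–E: 1346.0 mi
E–F: 570.4 mi
Smallest added distance is 570.4 mi, inserting between E and F.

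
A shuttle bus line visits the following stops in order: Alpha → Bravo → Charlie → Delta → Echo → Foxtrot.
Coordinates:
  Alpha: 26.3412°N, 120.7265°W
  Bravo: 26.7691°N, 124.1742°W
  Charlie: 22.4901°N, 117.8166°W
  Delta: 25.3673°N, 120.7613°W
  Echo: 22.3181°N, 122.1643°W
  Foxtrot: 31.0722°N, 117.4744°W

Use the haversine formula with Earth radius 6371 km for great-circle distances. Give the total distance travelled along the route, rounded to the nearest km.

3030 km

Leg distances:
Alpha→Bravo: 346.2 km  (cumulative 346.2 km)
Bravo→Charlie: 799.3 km  (cumulative 1145.5 km)
Charlie→Delta: 438.1 km  (cumulative 1583.6 km)
Delta→Echo: 367.8 km  (cumulative 1951.5 km)
Echo→Foxtrot: 1078.8 km  (cumulative 3030.3 km)
Total route length ≈ 3030 km.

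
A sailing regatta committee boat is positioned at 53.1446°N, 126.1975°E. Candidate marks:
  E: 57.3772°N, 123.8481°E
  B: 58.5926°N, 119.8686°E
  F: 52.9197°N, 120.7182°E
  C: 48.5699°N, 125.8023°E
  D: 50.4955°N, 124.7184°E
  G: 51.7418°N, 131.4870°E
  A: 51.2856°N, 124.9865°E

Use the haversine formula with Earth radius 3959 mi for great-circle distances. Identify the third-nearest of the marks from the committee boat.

Distance to each, sorted:
A: 138.3 mi
D: 193.6 mi
F: 228.2 mi
G: 242.9 mi
E: 306.7 mi
C: 316.6 mi
B: 448.9 mi
The third-nearest is F at 228.2 mi.

F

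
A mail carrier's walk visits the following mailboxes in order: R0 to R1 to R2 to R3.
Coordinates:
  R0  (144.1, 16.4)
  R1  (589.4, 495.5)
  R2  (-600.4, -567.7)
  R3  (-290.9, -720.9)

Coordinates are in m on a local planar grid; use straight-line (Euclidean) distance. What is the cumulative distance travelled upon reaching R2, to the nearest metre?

Leg distances:
R0→R1: 654.1 m  (cumulative 654.1 m)
R1→R2: 1595.6 m  (cumulative 2249.7 m)
Cumulative distance at R2 ≈ 2250 m.

2250 m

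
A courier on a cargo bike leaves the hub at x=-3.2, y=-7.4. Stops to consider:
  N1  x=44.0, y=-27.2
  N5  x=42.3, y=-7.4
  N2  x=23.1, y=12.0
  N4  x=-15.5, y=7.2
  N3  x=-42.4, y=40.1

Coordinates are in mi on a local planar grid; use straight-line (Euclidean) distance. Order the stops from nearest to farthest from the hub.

Distances from the hub:
N4 x=-15.5, y=7.2: 19.1 mi
N2 x=23.1, y=12.0: 32.7 mi
N5 x=42.3, y=-7.4: 45.5 mi
N1 x=44.0, y=-27.2: 51.2 mi
N3 x=-42.4, y=40.1: 61.6 mi

N4, N2, N5, N1, N3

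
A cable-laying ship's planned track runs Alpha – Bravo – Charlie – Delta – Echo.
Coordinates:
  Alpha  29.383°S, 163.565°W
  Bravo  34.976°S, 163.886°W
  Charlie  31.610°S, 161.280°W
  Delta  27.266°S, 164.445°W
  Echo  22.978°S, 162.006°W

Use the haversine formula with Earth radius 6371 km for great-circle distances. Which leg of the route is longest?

Leg distances:
Alpha→Bravo: 622.6 km
Bravo→Charlie: 445.8 km
Charlie→Delta: 572.0 km
Delta→Echo: 536.3 km
The longest leg is Alpha–Bravo at 622.6 km.

Alpha–Bravo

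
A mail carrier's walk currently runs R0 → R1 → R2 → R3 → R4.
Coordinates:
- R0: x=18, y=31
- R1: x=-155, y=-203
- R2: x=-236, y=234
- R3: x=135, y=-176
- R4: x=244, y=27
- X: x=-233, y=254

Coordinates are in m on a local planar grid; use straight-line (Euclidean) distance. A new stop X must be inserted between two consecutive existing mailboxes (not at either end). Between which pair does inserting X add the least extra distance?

Added distance for inserting X between each consecutive pair:
R0–R1: 508.4 m
R1–R2: 39.4 m
R2–R3: 33.3 m
R3–R4: 863.8 m
Smallest added distance is 33.3 m, inserting between R2 and R3.

between R2 and R3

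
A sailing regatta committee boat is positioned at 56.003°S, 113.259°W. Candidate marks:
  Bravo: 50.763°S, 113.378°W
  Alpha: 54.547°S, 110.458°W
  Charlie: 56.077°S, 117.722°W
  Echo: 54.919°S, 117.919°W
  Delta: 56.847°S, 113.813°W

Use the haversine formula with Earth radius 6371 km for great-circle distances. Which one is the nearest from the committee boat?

Distance to each, sorted:
Delta: 99.8 km
Alpha: 240.2 km
Charlie: 277.3 km
Echo: 317.5 km
Bravo: 582.7 km
The nearest is Delta at 99.8 km.

Delta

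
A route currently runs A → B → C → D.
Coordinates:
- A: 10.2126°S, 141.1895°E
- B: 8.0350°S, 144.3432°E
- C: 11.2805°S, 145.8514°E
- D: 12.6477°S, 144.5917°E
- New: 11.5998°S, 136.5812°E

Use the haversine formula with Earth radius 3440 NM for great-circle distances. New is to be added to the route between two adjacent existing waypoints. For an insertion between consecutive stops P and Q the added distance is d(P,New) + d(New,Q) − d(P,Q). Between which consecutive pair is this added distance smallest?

between A and B

Added distance for inserting New between each consecutive pair:
A–B: 562.6 NM
B–C: 838.1 NM
C–D: 909.7 NM
Smallest added distance is 562.6 NM, inserting between A and B.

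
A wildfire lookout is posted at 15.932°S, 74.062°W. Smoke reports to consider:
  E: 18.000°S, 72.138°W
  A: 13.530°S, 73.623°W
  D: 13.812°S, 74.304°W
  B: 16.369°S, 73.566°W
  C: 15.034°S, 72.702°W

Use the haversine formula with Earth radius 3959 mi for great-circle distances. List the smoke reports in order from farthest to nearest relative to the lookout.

E, A, D, C, B

Distances from the lookout:
E 18.000°S, 72.138°W: 191.3 mi
A 13.530°S, 73.623°W: 168.5 mi
D 13.812°S, 74.304°W: 147.4 mi
C 15.034°S, 72.702°W: 109.8 mi
B 16.369°S, 73.566°W: 44.7 mi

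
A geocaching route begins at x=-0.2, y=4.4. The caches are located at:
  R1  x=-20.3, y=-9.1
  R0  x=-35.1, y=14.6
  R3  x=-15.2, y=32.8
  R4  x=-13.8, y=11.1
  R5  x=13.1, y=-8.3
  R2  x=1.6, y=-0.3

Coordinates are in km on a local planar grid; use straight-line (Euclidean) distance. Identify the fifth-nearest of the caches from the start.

R3

Distance to each, sorted:
R2: 5.0 km
R4: 15.2 km
R5: 18.4 km
R1: 24.2 km
R3: 32.1 km
R0: 36.4 km
The fifth-nearest is R3 at 32.1 km.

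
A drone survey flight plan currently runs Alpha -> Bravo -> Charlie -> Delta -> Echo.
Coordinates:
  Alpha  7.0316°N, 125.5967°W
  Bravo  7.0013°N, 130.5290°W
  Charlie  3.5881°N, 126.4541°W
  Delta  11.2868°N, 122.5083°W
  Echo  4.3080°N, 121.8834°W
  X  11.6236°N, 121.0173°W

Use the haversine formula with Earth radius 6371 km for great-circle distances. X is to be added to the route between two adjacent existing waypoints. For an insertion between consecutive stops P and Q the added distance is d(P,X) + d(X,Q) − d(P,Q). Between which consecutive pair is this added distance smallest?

Added distance for inserting X between each consecutive pair:
Alpha–Bravo: 1335.0 km
Bravo–Charlie: 1649.1 km
Charlie–Delta: 282.2 km
Delta–Echo: 206.7 km
Smallest added distance is 206.7 km, inserting between Delta and Echo.

between Delta and Echo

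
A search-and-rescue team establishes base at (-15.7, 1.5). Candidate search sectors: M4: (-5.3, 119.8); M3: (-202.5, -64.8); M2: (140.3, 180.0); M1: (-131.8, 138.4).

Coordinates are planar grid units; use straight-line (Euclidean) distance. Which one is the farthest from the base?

Distance to each, sorted:
M2: 237.1
M3: 198.2
M1: 179.5
M4: 118.8
The farthest is M2 at 237.1.

M2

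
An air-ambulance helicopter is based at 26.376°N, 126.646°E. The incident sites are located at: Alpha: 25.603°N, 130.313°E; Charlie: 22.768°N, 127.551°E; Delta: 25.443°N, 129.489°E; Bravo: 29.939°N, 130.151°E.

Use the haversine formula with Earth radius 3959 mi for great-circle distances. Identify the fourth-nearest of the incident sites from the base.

Distance to each, sorted:
Delta: 188.1 mi
Alpha: 233.9 mi
Charlie: 255.7 mi
Bravo: 325.8 mi
The fourth-nearest is Bravo at 325.8 mi.

Bravo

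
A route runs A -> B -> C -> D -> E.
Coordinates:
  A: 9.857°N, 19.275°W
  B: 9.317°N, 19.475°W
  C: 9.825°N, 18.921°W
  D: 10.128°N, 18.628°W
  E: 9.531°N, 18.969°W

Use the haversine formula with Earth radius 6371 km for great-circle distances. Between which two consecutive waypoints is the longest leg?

B–C

Leg distances:
A→B: 63.9 km
B→C: 82.9 km
C→D: 46.5 km
D→E: 76.2 km
The longest leg is B–C at 82.9 km.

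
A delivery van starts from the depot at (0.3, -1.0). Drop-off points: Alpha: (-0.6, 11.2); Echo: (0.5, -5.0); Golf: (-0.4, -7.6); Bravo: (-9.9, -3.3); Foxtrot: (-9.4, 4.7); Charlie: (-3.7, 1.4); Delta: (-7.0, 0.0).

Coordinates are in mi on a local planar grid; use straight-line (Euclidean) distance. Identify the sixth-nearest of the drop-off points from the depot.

Foxtrot

Distances from the depot ((0.3, -1.0)):
Echo: 4.0 mi
Charlie: 4.7 mi
Golf: 6.6 mi
Delta: 7.4 mi
Bravo: 10.5 mi
Foxtrot: 11.3 mi
Alpha: 12.2 mi
The sixth-nearest is Foxtrot at 11.3 mi.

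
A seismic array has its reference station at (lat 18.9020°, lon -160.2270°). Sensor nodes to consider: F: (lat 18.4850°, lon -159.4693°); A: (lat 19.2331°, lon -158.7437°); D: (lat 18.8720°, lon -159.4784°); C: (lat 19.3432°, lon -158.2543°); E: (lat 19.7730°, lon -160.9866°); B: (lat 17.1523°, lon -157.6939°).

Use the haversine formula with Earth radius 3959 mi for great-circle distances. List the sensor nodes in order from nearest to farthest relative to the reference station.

Distance from the reference station at (lat 18.9020°, lon -160.2270°) to each:
D (lat 18.8720°, lon -159.4784°): 49.0 mi
F (lat 18.4850°, lon -159.4693°): 57.4 mi
E (lat 19.7730°, lon -160.9866°): 77.9 mi
A (lat 19.2331°, lon -158.7437°): 99.5 mi
C (lat 19.3432°, lon -158.2543°): 132.3 mi
B (lat 17.1523°, lon -157.6939°): 205.7 mi

D, F, E, A, C, B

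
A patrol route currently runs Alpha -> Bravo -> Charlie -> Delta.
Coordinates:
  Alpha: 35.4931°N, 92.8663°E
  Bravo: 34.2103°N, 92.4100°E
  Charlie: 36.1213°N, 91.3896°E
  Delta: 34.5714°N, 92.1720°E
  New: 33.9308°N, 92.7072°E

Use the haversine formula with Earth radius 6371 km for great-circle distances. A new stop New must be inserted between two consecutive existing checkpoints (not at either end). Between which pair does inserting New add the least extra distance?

between Alpha and Bravo

Added distance for inserting New between each consecutive pair:
Alpha–Bravo: 67.2 km
Bravo–Charlie: 81.1 km
Charlie–Delta: 171.7 km
Smallest added distance is 67.2 km, inserting between Alpha and Bravo.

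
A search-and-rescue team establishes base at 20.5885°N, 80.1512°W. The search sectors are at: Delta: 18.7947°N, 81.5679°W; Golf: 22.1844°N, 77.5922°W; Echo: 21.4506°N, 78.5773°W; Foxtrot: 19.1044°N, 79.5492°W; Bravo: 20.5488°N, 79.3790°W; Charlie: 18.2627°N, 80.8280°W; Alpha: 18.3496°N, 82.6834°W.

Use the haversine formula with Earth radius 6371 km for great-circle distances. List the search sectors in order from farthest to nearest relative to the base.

Alpha, Golf, Charlie, Delta, Echo, Foxtrot, Bravo

Computing each great-circle distance from 20.5885°N, 80.1512°W:
Alpha 18.3496°N, 82.6834°W: 363.9 km
Golf 22.1844°N, 77.5922°W: 318.9 km
Charlie 18.2627°N, 80.8280°W: 268.2 km
Delta 18.7947°N, 81.5679°W: 248.6 km
Echo 21.4506°N, 78.5773°W: 189.4 km
Foxtrot 19.1044°N, 79.5492°W: 176.6 km
Bravo 20.5488°N, 79.3790°W: 80.5 km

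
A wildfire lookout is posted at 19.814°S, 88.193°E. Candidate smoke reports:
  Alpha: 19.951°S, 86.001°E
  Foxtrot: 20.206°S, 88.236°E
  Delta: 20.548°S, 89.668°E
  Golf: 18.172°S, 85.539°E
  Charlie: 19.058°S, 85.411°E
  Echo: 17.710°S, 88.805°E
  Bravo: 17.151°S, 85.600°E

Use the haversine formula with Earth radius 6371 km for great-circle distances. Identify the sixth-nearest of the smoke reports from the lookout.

Golf

Distances from the lookout (19.814°S, 88.193°E):
Foxtrot: 43.8 km
Delta: 174.2 km
Alpha: 229.7 km
Echo: 242.7 km
Charlie: 303.6 km
Golf: 333.5 km
Bravo: 403.0 km
The sixth-nearest is Golf at 333.5 km.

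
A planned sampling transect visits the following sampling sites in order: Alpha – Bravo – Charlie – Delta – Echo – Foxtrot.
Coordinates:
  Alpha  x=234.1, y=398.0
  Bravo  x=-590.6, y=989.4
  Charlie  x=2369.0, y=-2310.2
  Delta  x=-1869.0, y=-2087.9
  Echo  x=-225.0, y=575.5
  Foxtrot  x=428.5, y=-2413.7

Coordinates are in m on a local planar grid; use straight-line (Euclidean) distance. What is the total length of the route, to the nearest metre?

15881 m

Leg distances:
Alpha→Bravo: 1014.8 m  (cumulative 1014.8 m)
Bravo→Charlie: 4432.4 m  (cumulative 5447.3 m)
Charlie→Delta: 4243.8 m  (cumulative 9691.1 m)
Delta→Echo: 3129.9 m  (cumulative 12821.0 m)
Echo→Foxtrot: 3059.8 m  (cumulative 15880.8 m)
Total route length ≈ 15881 m.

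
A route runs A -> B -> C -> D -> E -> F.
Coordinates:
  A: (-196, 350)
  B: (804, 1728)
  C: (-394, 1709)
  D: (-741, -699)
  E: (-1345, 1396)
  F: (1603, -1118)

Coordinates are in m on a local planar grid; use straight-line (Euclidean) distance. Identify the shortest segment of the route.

B–C

Leg distances:
A→B: 1702.6 m
B→C: 1198.2 m
C→D: 2432.9 m
D→E: 2180.3 m
E→F: 3874.4 m
The shortest leg is B–C at 1198.2 m.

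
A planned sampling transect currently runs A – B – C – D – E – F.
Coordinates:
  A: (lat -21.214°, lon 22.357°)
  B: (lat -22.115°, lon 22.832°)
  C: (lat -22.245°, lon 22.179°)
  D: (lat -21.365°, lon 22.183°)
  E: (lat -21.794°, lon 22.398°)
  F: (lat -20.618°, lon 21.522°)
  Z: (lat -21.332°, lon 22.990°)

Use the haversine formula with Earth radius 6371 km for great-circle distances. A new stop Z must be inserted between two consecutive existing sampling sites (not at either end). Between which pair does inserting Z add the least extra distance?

Added distance for inserting Z between each consecutive pair:
A–B: 43.9 km
B–C: 151.4 km
C–D: 117.4 km
D–E: 110.9 km
E–F: 92.6 km
Smallest added distance is 43.9 km, inserting between A and B.

between A and B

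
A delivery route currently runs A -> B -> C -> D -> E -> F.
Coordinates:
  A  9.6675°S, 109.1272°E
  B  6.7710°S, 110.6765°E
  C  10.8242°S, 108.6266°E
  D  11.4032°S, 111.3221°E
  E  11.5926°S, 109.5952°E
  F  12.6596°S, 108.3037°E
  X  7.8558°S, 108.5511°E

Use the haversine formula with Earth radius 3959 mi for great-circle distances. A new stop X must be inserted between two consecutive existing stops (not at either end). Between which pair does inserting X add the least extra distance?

Added distance for inserting X between each consecutive pair:
A–B: 68.6 mi
B–C: 55.9 mi
C–D: 327.4 mi
D–E: 459.5 mi
E–F: 485.9 mi
Smallest added distance is 55.9 mi, inserting between B and C.

between B and C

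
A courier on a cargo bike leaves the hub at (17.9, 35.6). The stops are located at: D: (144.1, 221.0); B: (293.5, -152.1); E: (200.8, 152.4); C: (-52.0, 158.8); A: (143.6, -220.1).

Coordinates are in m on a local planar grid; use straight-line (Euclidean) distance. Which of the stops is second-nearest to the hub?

E

Distances from the hub ((17.9, 35.6)):
C: 141.6 m
E: 217.0 m
D: 224.3 m
A: 284.9 m
B: 333.4 m
The second-nearest is E at 217.0 m.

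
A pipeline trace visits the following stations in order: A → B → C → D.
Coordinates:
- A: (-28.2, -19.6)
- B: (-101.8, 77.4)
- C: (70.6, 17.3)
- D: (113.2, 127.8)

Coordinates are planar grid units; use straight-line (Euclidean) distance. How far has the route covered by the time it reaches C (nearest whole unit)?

Leg distances:
A→B: 121.8  (cumulative 121.8)
B→C: 182.6  (cumulative 304.3)
Cumulative distance at C ≈ 304.

304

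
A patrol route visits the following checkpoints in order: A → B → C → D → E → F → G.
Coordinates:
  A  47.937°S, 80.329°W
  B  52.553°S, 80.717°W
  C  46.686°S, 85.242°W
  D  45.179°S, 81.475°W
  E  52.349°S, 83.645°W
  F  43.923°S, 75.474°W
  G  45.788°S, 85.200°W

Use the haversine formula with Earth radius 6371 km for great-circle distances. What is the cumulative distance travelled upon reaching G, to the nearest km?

Leg distances:
A→B: 514.0 km  (cumulative 514.0 km)
B→C: 728.9 km  (cumulative 1243.0 km)
C→D: 336.0 km  (cumulative 1579.0 km)
D→E: 812.9 km  (cumulative 2391.9 km)
E→F: 1114.5 km  (cumulative 3506.3 km)
F→G: 793.6 km  (cumulative 4299.9 km)
Cumulative distance at G ≈ 4300 km.

4300 km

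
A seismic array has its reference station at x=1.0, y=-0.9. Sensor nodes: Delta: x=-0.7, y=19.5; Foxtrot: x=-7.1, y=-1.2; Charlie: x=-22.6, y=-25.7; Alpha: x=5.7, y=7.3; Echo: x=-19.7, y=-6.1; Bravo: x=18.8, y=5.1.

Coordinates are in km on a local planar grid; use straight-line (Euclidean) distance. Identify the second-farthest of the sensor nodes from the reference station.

Distances from the reference station (x=1.0, y=-0.9):
Charlie: 34.2 km
Echo: 21.3 km
Delta: 20.5 km
Bravo: 18.8 km
Alpha: 9.5 km
Foxtrot: 8.1 km
The second-farthest is Echo at 21.3 km.

Echo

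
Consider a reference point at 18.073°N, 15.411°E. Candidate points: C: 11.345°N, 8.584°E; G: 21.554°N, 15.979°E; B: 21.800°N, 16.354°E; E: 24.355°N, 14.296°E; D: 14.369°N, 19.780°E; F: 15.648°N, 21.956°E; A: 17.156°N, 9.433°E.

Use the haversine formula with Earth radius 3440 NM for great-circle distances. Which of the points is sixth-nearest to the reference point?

Distances from the reference point (18.073°N, 15.411°E):
G: 211.4 NM
B: 230.0 NM
D: 336.0 NM
A: 346.5 NM
E: 382.3 NM
F: 403.2 NM
C: 565.8 NM
The sixth-nearest is F at 403.2 NM.

F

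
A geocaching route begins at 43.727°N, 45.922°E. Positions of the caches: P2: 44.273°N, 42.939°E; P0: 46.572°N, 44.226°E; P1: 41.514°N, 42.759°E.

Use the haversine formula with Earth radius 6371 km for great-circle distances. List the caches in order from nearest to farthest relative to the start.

P2, P0, P1

Computing each great-circle distance from 43.727°N, 45.922°E:
P2 44.273°N, 42.939°E: 246.2 km
P0 46.572°N, 44.226°E: 343.1 km
P1 41.514°N, 42.759°E: 357.1 km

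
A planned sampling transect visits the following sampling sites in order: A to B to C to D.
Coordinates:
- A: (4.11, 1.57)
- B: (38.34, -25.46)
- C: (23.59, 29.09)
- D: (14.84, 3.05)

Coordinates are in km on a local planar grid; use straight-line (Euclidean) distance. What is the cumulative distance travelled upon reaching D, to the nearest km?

128 km

Leg distances:
A→B: 43.6 km  (cumulative 43.6 km)
B→C: 56.5 km  (cumulative 100.1 km)
C→D: 27.5 km  (cumulative 127.6 km)
Cumulative distance at D ≈ 128 km.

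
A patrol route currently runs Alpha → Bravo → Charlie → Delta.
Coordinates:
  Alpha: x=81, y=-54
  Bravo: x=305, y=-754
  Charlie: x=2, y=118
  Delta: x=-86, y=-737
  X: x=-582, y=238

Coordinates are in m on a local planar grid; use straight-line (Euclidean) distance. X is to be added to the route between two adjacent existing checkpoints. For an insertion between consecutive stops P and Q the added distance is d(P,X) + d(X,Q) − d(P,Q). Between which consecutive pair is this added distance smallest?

between Charlie and Delta

Added distance for inserting X between each consecutive pair:
Alpha–Bravo: 1320.2 m
Bravo–Charlie: 1003.8 m
Charlie–Delta: 830.6 m
Smallest added distance is 830.6 m, inserting between Charlie and Delta.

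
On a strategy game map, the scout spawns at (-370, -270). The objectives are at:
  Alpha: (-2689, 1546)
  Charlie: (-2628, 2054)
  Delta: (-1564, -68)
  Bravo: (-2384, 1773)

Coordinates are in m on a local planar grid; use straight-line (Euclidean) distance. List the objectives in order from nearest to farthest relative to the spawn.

Delta, Bravo, Alpha, Charlie

Distances from the spawn:
Delta (-1564, -68): 1211.0 m
Bravo (-2384, 1773): 2868.8 m
Alpha (-2689, 1546): 2945.4 m
Charlie (-2628, 2054): 3240.3 m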